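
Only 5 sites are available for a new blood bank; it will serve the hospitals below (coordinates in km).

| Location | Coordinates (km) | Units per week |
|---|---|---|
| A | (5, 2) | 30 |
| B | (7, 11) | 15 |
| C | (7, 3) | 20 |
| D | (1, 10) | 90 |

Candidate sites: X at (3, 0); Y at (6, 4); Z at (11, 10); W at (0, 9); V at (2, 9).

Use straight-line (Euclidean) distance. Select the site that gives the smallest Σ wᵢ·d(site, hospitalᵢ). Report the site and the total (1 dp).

V, total 592.7 km

Total weighted distance at each candidate:
  X (3, 0): total = 1278.2
  Y (6, 4): total = 904.4
  Z (11, 10): total = 1423.1
  W (0, 9): total = 678.9
  V (2, 9): total = 592.7
Minimum is at V with total 592.7 km.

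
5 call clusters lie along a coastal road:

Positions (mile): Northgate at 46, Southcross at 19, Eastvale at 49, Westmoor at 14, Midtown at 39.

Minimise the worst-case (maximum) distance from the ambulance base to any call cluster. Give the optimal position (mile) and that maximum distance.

The 1-center on a line is the midpoint of the two extreme points: leftmost at 14, rightmost at 49.
Optimal location = (14 + 49)/2 = 31.5; maximum distance = (49 − 14)/2 = 17.5.

location 31.5, max distance 17.5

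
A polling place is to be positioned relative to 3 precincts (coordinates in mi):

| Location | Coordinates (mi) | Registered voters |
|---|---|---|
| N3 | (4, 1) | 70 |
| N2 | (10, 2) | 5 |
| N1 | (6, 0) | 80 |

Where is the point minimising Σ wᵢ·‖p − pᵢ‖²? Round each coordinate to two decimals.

(5.23, 0.52)

The minimiser of Σwᵢ‖p−pᵢ‖² is the weighted centroid p* = (Σwᵢpᵢ)/(Σwᵢ).
Σwᵢ = 155.
Σwᵢxᵢ = 70·4 + 5·10 + 80·6 = 810.
Σwᵢyᵢ = 70·1 + 5·2 + 80·0 = 80.
x* = 810/155 = 5.23, y* = 80/155 = 0.52.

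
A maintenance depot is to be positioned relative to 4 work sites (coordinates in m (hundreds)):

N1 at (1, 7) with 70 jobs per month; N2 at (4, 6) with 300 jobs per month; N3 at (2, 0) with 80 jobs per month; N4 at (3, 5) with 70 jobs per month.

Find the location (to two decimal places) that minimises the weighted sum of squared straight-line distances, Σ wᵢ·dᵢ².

The minimiser of Σwᵢ‖p−pᵢ‖² is the weighted centroid p* = (Σwᵢpᵢ)/(Σwᵢ).
Σwᵢ = 520.
Σwᵢxᵢ = 70·1 + 300·4 + 80·2 + 70·3 = 1640.
Σwᵢyᵢ = 70·7 + 300·6 + 80·0 + 70·5 = 2640.
x* = 1640/520 = 3.15, y* = 2640/520 = 5.08.

(3.15, 5.08)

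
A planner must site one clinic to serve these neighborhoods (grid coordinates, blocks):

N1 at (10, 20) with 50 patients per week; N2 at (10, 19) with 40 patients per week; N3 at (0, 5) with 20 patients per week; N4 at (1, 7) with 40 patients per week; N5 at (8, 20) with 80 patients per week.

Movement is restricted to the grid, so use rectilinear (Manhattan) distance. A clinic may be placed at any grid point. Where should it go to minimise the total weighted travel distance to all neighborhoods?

(8, 20)

Manhattan distance separates: Σwᵢ(|x−xᵢ|+|y−yᵢ|) = Σwᵢ|x−xᵢ| + Σwᵢ|y−yᵢ|, so x and y are optimised independently as 1-D weighted medians.
Total weight W = 230; half = 115.
x-coordinate, sorted with cumulative weight:
  x=0 (N3, w=20) cum 20
  x=1 (N4, w=40) cum 60
  x=8 (N5, w=80) cum 140  ← median
  x=10 (N1, w=50) cum 190
  x=10 (N2, w=40) cum 230
⇒ x* = 8
y-coordinate, sorted with cumulative weight:
  y=5 (N3, w=20) cum 20
  y=7 (N4, w=40) cum 60
  y=19 (N2, w=40) cum 100
  y=20 (N1, w=50) cum 150  ← median
  y=20 (N5, w=80) cum 230
⇒ y* = 20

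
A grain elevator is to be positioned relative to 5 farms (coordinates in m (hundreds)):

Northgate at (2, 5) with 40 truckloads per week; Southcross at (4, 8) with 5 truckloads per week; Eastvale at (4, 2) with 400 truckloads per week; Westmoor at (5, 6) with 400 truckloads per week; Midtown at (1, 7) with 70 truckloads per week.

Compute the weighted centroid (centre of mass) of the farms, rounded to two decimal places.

(4.12, 4.30)

The minimiser of Σwᵢ‖p−pᵢ‖² is the weighted centroid p* = (Σwᵢpᵢ)/(Σwᵢ).
Σwᵢ = 915.
Σwᵢxᵢ = 40·2 + 5·4 + 400·4 + 400·5 + 70·1 = 3770.
Σwᵢyᵢ = 40·5 + 5·8 + 400·2 + 400·6 + 70·7 = 3930.
x* = 3770/915 = 4.12, y* = 3930/915 = 4.30.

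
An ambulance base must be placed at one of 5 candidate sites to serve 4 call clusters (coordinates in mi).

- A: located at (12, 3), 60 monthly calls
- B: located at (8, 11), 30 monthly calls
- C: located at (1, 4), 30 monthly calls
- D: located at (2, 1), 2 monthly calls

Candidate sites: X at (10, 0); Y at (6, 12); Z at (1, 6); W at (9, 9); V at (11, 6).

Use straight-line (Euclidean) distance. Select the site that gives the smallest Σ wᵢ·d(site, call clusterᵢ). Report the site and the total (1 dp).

V, total 691.2 mi

Total weighted distance at each candidate:
  X (10, 0): total = 863.3
  Y (6, 12): total = 1022.5
  Z (1, 6): total = 1012.4
  W (9, 9): total = 773.9
  V (11, 6): total = 691.2
Minimum is at V with total 691.2 mi.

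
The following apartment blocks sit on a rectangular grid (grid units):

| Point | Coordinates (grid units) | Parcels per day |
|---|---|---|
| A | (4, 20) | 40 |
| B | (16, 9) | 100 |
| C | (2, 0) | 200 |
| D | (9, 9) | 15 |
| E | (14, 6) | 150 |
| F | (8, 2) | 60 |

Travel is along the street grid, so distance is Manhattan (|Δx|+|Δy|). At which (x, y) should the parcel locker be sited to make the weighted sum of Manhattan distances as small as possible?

(8, 6)

Manhattan distance separates: Σwᵢ(|x−xᵢ|+|y−yᵢ|) = Σwᵢ|x−xᵢ| + Σwᵢ|y−yᵢ|, so x and y are optimised independently as 1-D weighted medians.
Total weight W = 565; half = 282.5.
x-coordinate, sorted with cumulative weight:
  x=2 (C, w=200) cum 200
  x=4 (A, w=40) cum 240
  x=8 (F, w=60) cum 300  ← median
  x=9 (D, w=15) cum 315
  x=14 (E, w=150) cum 465
  x=16 (B, w=100) cum 565
⇒ x* = 8
y-coordinate, sorted with cumulative weight:
  y=0 (C, w=200) cum 200
  y=2 (F, w=60) cum 260
  y=6 (E, w=150) cum 410  ← median
  y=9 (B, w=100) cum 510
  y=9 (D, w=15) cum 525
  y=20 (A, w=40) cum 565
⇒ y* = 6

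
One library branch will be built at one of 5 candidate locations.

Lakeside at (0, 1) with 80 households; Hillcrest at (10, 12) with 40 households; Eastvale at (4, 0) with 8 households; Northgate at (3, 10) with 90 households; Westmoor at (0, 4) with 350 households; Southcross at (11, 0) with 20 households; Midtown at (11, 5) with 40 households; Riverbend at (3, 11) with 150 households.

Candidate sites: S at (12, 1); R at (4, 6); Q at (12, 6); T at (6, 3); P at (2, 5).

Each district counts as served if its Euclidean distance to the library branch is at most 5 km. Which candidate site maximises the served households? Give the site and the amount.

Coverage radius r = 5 km; a point is covered iff (Δx)²+(Δy)² ≤ 5² = 25.
  S (12, 1): covers {Southcross, Midtown} → 60
  R (4, 6): covers {Northgate, Westmoor} → 440
  Q (12, 6): covers {Midtown} → 40
  T (6, 3): covers {Eastvale} → 8
  P (2, 5): covers {Lakeside, Westmoor} → 430
Maximum coverage at R: 440 households.

R, covering 440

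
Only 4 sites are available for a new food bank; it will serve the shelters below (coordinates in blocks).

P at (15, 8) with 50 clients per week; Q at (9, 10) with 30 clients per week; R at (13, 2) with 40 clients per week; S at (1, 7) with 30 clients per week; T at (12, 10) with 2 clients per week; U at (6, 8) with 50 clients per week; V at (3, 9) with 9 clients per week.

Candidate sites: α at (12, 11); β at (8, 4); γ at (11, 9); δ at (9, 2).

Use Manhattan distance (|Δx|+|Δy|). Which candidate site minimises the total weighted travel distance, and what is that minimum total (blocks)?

γ, total 1436 blocks

Total weighted distance at each candidate:
  α (12, 11): total = 1821
  β (8, 4): total = 1750
  γ (11, 9): total = 1436
  δ (9, 2): total = 1979
Minimum is at γ with total 1436 blocks.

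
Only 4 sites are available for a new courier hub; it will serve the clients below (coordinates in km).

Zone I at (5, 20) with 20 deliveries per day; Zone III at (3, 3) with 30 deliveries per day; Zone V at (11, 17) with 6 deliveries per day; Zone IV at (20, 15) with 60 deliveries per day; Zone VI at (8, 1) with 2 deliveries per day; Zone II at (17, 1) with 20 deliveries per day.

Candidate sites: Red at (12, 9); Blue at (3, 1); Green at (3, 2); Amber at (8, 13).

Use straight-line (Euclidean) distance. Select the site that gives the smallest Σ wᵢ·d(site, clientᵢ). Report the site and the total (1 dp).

Red, total 1440.2 km

Total weighted distance at each candidate:
  Red (12, 9): total = 1440.2
  Blue (3, 1): total = 2160.8
  Green (3, 2): total = 2069.2
  Amber (8, 13): total = 1571.7
Minimum is at Red with total 1440.2 km.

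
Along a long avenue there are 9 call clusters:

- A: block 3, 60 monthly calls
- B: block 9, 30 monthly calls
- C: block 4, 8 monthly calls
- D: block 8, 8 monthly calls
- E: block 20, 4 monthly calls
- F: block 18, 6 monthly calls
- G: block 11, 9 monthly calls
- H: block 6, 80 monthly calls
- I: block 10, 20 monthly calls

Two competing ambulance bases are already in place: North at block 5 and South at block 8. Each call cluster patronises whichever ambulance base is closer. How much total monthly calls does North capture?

The indifferent point is the midpoint (5+8)/2 = 6.5; call clusters left of it (closer to North at 5) go to North, those right go to South.
  A at 3 (w=60) → North
  C at 4 (w=8) → North
  H at 6 (w=80) → North
  D at 8 (w=8) → South
  B at 9 (w=30) → South
  I at 10 (w=20) → South
  G at 11 (w=9) → South
  F at 18 (w=6) → South
  E at 20 (w=4) → South
North captures 148; South captures 77.

148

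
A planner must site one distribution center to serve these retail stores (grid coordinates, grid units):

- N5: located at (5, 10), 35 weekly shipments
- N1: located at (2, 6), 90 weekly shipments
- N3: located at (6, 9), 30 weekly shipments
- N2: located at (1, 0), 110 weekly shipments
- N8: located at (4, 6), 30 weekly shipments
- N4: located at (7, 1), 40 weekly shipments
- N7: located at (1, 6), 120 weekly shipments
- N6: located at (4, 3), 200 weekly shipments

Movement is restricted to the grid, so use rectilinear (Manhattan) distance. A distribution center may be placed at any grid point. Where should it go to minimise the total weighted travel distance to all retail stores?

(4, 3)

Manhattan distance separates: Σwᵢ(|x−xᵢ|+|y−yᵢ|) = Σwᵢ|x−xᵢ| + Σwᵢ|y−yᵢ|, so x and y are optimised independently as 1-D weighted medians.
Total weight W = 655; half = 327.5.
x-coordinate, sorted with cumulative weight:
  x=1 (N2, w=110) cum 110
  x=1 (N7, w=120) cum 230
  x=2 (N1, w=90) cum 320
  x=4 (N8, w=30) cum 350  ← median
  x=4 (N6, w=200) cum 550
  x=5 (N5, w=35) cum 585
  x=6 (N3, w=30) cum 615
  x=7 (N4, w=40) cum 655
⇒ x* = 4
y-coordinate, sorted with cumulative weight:
  y=0 (N2, w=110) cum 110
  y=1 (N4, w=40) cum 150
  y=3 (N6, w=200) cum 350  ← median
  y=6 (N1, w=90) cum 440
  y=6 (N8, w=30) cum 470
  y=6 (N7, w=120) cum 590
  y=9 (N3, w=30) cum 620
  y=10 (N5, w=35) cum 655
⇒ y* = 3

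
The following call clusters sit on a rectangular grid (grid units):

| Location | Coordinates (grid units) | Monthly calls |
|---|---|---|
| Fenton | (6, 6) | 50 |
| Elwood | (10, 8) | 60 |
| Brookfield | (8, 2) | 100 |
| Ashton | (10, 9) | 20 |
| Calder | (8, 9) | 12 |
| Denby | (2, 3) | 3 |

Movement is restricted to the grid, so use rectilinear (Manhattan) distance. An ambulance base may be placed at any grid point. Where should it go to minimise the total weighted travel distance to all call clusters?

Manhattan distance separates: Σwᵢ(|x−xᵢ|+|y−yᵢ|) = Σwᵢ|x−xᵢ| + Σwᵢ|y−yᵢ|, so x and y are optimised independently as 1-D weighted medians.
Total weight W = 245; half = 122.5.
x-coordinate, sorted with cumulative weight:
  x=2 (Denby, w=3) cum 3
  x=6 (Fenton, w=50) cum 53
  x=8 (Brookfield, w=100) cum 153  ← median
  x=8 (Calder, w=12) cum 165
  x=10 (Elwood, w=60) cum 225
  x=10 (Ashton, w=20) cum 245
⇒ x* = 8
y-coordinate, sorted with cumulative weight:
  y=2 (Brookfield, w=100) cum 100
  y=3 (Denby, w=3) cum 103
  y=6 (Fenton, w=50) cum 153  ← median
  y=8 (Elwood, w=60) cum 213
  y=9 (Ashton, w=20) cum 233
  y=9 (Calder, w=12) cum 245
⇒ y* = 6

(8, 6)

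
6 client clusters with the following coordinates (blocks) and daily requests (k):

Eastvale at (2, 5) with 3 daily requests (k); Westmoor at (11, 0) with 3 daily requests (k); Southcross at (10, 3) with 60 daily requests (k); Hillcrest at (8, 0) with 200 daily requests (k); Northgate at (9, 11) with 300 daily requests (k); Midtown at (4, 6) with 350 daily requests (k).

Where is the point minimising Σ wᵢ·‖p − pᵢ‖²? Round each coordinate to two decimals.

(6.92, 6.11)

The minimiser of Σwᵢ‖p−pᵢ‖² is the weighted centroid p* = (Σwᵢpᵢ)/(Σwᵢ).
Σwᵢ = 916.
Σwᵢxᵢ = 3·2 + 3·11 + 60·10 + 200·8 + 300·9 + 350·4 = 6339.
Σwᵢyᵢ = 3·5 + 3·0 + 60·3 + 200·0 + 300·11 + 350·6 = 5595.
x* = 6339/916 = 6.92, y* = 5595/916 = 6.11.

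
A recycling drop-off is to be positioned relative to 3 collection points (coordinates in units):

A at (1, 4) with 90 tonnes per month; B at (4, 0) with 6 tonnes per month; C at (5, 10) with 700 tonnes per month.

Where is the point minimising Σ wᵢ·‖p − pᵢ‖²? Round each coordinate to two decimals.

(4.54, 9.25)

The minimiser of Σwᵢ‖p−pᵢ‖² is the weighted centroid p* = (Σwᵢpᵢ)/(Σwᵢ).
Σwᵢ = 796.
Σwᵢxᵢ = 90·1 + 6·4 + 700·5 = 3614.
Σwᵢyᵢ = 90·4 + 6·0 + 700·10 = 7360.
x* = 3614/796 = 4.54, y* = 7360/796 = 9.25.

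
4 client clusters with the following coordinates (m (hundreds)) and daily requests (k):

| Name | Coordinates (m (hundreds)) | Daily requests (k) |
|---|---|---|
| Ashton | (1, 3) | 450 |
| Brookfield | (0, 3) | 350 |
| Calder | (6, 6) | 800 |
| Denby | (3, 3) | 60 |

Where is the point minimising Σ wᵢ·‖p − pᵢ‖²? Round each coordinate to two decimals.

The minimiser of Σwᵢ‖p−pᵢ‖² is the weighted centroid p* = (Σwᵢpᵢ)/(Σwᵢ).
Σwᵢ = 1660.
Σwᵢxᵢ = 450·1 + 350·0 + 800·6 + 60·3 = 5430.
Σwᵢyᵢ = 450·3 + 350·3 + 800·6 + 60·3 = 7380.
x* = 5430/1660 = 3.27, y* = 7380/1660 = 4.45.

(3.27, 4.45)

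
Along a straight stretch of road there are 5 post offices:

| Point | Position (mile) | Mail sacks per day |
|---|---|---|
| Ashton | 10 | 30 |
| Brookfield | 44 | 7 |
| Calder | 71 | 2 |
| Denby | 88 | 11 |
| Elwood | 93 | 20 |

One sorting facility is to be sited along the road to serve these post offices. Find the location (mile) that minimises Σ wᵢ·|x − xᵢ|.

x = 44

For a sum of weighted absolute distances on a line, the optimum is the weighted median (not the mean). Total weight W = 70; half-weight = 35.
Sort by position and accumulate weight:
  mile 10 (Ashton, w=30) → cum 30
  mile 44 (Brookfield, w=7) → cum 37  ≥ 35 → median here
  mile 71 (Calder, w=2) → cum 39
  mile 88 (Denby, w=11) → cum 50
  mile 93 (Elwood, w=20) → cum 70
Optimal location: mile 44.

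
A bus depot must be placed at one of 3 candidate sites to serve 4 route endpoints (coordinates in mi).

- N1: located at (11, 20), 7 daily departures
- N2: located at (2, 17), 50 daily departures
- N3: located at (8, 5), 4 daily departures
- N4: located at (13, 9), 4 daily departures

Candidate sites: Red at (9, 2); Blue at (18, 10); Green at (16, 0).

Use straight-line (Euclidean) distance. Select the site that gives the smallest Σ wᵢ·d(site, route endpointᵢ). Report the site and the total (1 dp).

Total weighted distance at each candidate:
  Red (9, 2): total = 999.3
  Blue (18, 10): total = 1023.8
  Green (16, 0): total = 1321.1
Minimum is at Red with total 999.3 mi.

Red, total 999.3 mi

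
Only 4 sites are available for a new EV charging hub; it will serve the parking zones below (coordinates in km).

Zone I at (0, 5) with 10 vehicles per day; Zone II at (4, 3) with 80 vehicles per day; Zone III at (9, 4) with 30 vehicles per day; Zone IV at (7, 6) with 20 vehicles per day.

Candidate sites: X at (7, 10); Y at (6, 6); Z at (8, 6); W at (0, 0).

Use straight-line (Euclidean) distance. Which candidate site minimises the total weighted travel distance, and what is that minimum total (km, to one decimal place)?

Y, total 477.4 km

Total weighted distance at each candidate:
  X (7, 10): total = 965.0
  Y (6, 6): total = 477.4
  Z (8, 6): total = 567.7
  W (0, 0): total = 929.9
Minimum is at Y with total 477.4 km.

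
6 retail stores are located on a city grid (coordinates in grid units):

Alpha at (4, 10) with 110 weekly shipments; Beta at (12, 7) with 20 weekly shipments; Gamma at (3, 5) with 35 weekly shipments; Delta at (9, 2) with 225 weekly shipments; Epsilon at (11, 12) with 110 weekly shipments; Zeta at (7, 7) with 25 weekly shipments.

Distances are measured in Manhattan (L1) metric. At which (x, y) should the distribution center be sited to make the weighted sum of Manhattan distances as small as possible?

Manhattan distance separates: Σwᵢ(|x−xᵢ|+|y−yᵢ|) = Σwᵢ|x−xᵢ| + Σwᵢ|y−yᵢ|, so x and y are optimised independently as 1-D weighted medians.
Total weight W = 525; half = 262.5.
x-coordinate, sorted with cumulative weight:
  x=3 (Gamma, w=35) cum 35
  x=4 (Alpha, w=110) cum 145
  x=7 (Zeta, w=25) cum 170
  x=9 (Delta, w=225) cum 395  ← median
  x=11 (Epsilon, w=110) cum 505
  x=12 (Beta, w=20) cum 525
⇒ x* = 9
y-coordinate, sorted with cumulative weight:
  y=2 (Delta, w=225) cum 225
  y=5 (Gamma, w=35) cum 260
  y=7 (Beta, w=20) cum 280  ← median
  y=7 (Zeta, w=25) cum 305
  y=10 (Alpha, w=110) cum 415
  y=12 (Epsilon, w=110) cum 525
⇒ y* = 7

(9, 7)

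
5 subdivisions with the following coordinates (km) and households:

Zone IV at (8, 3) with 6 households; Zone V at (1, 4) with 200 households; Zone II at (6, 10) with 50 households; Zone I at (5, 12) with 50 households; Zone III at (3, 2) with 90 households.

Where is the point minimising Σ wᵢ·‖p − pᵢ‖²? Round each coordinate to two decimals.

The minimiser of Σwᵢ‖p−pᵢ‖² is the weighted centroid p* = (Σwᵢpᵢ)/(Σwᵢ).
Σwᵢ = 396.
Σwᵢxᵢ = 6·8 + 200·1 + 50·6 + 50·5 + 90·3 = 1068.
Σwᵢyᵢ = 6·3 + 200·4 + 50·10 + 50·12 + 90·2 = 2098.
x* = 1068/396 = 2.70, y* = 2098/396 = 5.30.

(2.70, 5.30)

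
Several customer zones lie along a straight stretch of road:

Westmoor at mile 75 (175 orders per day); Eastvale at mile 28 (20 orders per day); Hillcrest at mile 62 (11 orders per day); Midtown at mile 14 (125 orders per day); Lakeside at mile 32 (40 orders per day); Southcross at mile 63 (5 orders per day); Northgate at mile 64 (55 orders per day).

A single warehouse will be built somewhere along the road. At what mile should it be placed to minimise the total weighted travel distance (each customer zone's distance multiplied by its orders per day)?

x = 64

For a sum of weighted absolute distances on a line, the optimum is the weighted median (not the mean). Total weight W = 431; half-weight = 215.5.
Sort by position and accumulate weight:
  mile 14 (Midtown, w=125) → cum 125
  mile 28 (Eastvale, w=20) → cum 145
  mile 32 (Lakeside, w=40) → cum 185
  mile 62 (Hillcrest, w=11) → cum 196
  mile 63 (Southcross, w=5) → cum 201
  mile 64 (Northgate, w=55) → cum 256  ≥ 215.5 → median here
  mile 75 (Westmoor, w=175) → cum 431
Optimal location: mile 64.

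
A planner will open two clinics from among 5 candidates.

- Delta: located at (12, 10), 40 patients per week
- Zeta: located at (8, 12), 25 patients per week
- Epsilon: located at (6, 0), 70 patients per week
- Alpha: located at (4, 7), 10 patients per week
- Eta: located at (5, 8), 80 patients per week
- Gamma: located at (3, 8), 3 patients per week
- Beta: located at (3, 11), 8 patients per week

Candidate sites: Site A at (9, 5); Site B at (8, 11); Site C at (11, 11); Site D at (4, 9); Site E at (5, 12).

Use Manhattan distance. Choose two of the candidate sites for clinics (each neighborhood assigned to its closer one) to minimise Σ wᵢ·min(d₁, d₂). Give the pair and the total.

{Site C, Site D}, total 1160

Evaluate every pair (each demand assigned to the nearer of the two):
  {Site C, Site D}: total = 1160
  {Site B, Site D}: total = 1205
  {Site A, Site D}: total = 1265
  {Site A, Site E}: total = 1377
  {Site A, Site B}: total = 1399
  {Site D, Site E}: total = 1415
  {Site A, Site C}: total = 1461
  {Site C, Site E}: total = 1487
  {Site B, Site E}: total = 1557
  {Site B, Site C}: total = 1639
Best pair: {Site C, Site D} with total 1160.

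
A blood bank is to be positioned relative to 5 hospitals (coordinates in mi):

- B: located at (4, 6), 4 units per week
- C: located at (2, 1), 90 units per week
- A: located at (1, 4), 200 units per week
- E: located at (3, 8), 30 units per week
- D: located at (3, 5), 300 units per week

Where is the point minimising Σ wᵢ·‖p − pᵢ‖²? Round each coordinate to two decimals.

The minimiser of Σwᵢ‖p−pᵢ‖² is the weighted centroid p* = (Σwᵢpᵢ)/(Σwᵢ).
Σwᵢ = 624.
Σwᵢxᵢ = 4·4 + 90·2 + 200·1 + 30·3 + 300·3 = 1386.
Σwᵢyᵢ = 4·6 + 90·1 + 200·4 + 30·8 + 300·5 = 2654.
x* = 1386/624 = 2.22, y* = 2654/624 = 4.25.

(2.22, 4.25)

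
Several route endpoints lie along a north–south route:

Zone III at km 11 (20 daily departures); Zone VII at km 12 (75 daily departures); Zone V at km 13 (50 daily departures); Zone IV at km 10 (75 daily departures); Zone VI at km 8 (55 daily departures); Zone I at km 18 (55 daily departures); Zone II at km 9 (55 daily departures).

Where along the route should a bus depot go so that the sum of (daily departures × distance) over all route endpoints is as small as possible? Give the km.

For a sum of weighted absolute distances on a line, the optimum is the weighted median (not the mean). Total weight W = 385; half-weight = 192.5.
Sort by position and accumulate weight:
  km 8 (Zone VI, w=55) → cum 55
  km 9 (Zone II, w=55) → cum 110
  km 10 (Zone IV, w=75) → cum 185
  km 11 (Zone III, w=20) → cum 205  ≥ 192.5 → median here
  km 12 (Zone VII, w=75) → cum 280
  km 13 (Zone V, w=50) → cum 330
  km 18 (Zone I, w=55) → cum 385
Optimal location: km 11.

x = 11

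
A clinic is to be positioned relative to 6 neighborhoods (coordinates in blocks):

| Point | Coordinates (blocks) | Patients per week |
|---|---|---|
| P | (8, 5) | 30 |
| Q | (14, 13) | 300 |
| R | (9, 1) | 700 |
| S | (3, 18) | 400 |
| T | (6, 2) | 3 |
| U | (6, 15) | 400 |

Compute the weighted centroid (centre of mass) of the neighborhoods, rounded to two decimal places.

(7.83, 9.80)

The minimiser of Σwᵢ‖p−pᵢ‖² is the weighted centroid p* = (Σwᵢpᵢ)/(Σwᵢ).
Σwᵢ = 1833.
Σwᵢxᵢ = 30·8 + 300·14 + 700·9 + 400·3 + 3·6 + 400·6 = 14358.
Σwᵢyᵢ = 30·5 + 300·13 + 700·1 + 400·18 + 3·2 + 400·15 = 17956.
x* = 14358/1833 = 7.83, y* = 17956/1833 = 9.80.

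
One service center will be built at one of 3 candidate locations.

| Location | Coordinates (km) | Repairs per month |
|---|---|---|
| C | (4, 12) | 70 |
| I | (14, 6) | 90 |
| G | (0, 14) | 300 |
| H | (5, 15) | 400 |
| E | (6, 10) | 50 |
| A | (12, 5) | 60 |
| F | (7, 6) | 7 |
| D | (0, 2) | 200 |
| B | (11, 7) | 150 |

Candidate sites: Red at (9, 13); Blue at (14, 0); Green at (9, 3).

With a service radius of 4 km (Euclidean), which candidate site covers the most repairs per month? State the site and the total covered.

Coverage radius r = 4 km; a point is covered iff (Δx)²+(Δy)² ≤ 4² = 16.
  Red (9, 13): covers {none} → 0
  Blue (14, 0): covers {none} → 0
  Green (9, 3): covers {A, F} → 67
Maximum coverage at Green: 67 repairs per month.

Green, covering 67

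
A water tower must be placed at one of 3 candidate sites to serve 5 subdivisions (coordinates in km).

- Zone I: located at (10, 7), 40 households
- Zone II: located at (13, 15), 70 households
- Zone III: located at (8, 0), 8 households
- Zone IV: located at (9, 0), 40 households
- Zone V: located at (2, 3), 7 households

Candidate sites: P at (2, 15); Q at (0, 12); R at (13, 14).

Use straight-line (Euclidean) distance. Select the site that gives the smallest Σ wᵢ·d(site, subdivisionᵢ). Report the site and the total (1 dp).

Total weighted distance at each candidate:
  P (2, 15): total = 2097.9
  Q (0, 12): total = 2161.0
  R (13, 14): total = 1184.9
Minimum is at R with total 1184.9 km.

R, total 1184.9 km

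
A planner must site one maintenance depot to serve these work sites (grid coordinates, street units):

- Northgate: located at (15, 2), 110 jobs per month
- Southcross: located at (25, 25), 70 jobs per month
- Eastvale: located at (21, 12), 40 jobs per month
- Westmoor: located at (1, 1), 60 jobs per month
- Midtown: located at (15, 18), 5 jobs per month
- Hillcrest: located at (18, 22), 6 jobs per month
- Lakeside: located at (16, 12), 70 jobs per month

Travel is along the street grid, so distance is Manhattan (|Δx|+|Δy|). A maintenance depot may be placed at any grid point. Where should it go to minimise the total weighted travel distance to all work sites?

Manhattan distance separates: Σwᵢ(|x−xᵢ|+|y−yᵢ|) = Σwᵢ|x−xᵢ| + Σwᵢ|y−yᵢ|, so x and y are optimised independently as 1-D weighted medians.
Total weight W = 361; half = 180.5.
x-coordinate, sorted with cumulative weight:
  x=1 (Westmoor, w=60) cum 60
  x=15 (Northgate, w=110) cum 170
  x=15 (Midtown, w=5) cum 175
  x=16 (Lakeside, w=70) cum 245  ← median
  x=18 (Hillcrest, w=6) cum 251
  x=21 (Eastvale, w=40) cum 291
  x=25 (Southcross, w=70) cum 361
⇒ x* = 16
y-coordinate, sorted with cumulative weight:
  y=1 (Westmoor, w=60) cum 60
  y=2 (Northgate, w=110) cum 170
  y=12 (Eastvale, w=40) cum 210  ← median
  y=12 (Lakeside, w=70) cum 280
  y=18 (Midtown, w=5) cum 285
  y=22 (Hillcrest, w=6) cum 291
  y=25 (Southcross, w=70) cum 361
⇒ y* = 12

(16, 12)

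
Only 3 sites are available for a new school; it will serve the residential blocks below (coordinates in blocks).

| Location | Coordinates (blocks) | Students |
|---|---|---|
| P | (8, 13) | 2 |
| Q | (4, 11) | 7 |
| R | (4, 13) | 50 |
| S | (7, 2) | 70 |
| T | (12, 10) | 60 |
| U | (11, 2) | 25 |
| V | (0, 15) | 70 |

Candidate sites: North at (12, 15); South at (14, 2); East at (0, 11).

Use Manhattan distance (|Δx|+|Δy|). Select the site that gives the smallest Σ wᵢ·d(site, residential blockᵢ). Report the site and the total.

East, total 3028 blocks

Total weighted distance at each candidate:
  North (12, 15): total = 3346
  South (14, 2): total = 4272
  East (0, 11): total = 3028
Minimum is at East with total 3028 blocks.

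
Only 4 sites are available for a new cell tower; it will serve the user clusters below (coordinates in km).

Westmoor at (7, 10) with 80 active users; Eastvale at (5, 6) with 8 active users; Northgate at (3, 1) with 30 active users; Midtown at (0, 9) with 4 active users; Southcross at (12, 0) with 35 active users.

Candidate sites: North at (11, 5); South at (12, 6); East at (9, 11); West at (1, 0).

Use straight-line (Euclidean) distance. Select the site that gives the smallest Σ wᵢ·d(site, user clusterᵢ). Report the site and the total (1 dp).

East, total 1015.9 km

Total weighted distance at each candidate:
  North (11, 5): total = 1054.5
  South (12, 6): total = 1136.6
  East (9, 11): total = 1015.9
  West (1, 0): total = 1478.9
Minimum is at East with total 1015.9 km.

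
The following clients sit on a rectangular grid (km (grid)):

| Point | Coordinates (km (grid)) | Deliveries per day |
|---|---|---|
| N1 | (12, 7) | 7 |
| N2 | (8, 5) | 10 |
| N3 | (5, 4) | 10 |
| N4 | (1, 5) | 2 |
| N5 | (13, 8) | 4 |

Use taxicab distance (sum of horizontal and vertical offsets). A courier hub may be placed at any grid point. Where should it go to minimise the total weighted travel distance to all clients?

Manhattan distance separates: Σwᵢ(|x−xᵢ|+|y−yᵢ|) = Σwᵢ|x−xᵢ| + Σwᵢ|y−yᵢ|, so x and y are optimised independently as 1-D weighted medians.
Total weight W = 33; half = 16.5.
x-coordinate, sorted with cumulative weight:
  x=1 (N4, w=2) cum 2
  x=5 (N3, w=10) cum 12
  x=8 (N2, w=10) cum 22  ← median
  x=12 (N1, w=7) cum 29
  x=13 (N5, w=4) cum 33
⇒ x* = 8
y-coordinate, sorted with cumulative weight:
  y=4 (N3, w=10) cum 10
  y=5 (N2, w=10) cum 20  ← median
  y=5 (N4, w=2) cum 22
  y=7 (N1, w=7) cum 29
  y=8 (N5, w=4) cum 33
⇒ y* = 5

(8, 5)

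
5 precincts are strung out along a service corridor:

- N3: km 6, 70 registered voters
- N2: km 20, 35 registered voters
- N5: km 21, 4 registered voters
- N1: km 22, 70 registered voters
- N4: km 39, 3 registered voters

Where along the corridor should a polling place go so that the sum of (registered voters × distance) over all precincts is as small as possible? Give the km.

For a sum of weighted absolute distances on a line, the optimum is the weighted median (not the mean). Total weight W = 182; half-weight = 91.
Sort by position and accumulate weight:
  km 6 (N3, w=70) → cum 70
  km 20 (N2, w=35) → cum 105  ≥ 91 → median here
  km 21 (N5, w=4) → cum 109
  km 22 (N1, w=70) → cum 179
  km 39 (N4, w=3) → cum 182
Optimal location: km 20.

x = 20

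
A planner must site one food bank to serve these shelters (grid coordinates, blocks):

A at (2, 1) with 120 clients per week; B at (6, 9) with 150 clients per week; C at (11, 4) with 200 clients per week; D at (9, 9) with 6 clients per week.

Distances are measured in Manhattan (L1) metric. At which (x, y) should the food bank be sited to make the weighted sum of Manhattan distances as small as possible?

Manhattan distance separates: Σwᵢ(|x−xᵢ|+|y−yᵢ|) = Σwᵢ|x−xᵢ| + Σwᵢ|y−yᵢ|, so x and y are optimised independently as 1-D weighted medians.
Total weight W = 476; half = 238.
x-coordinate, sorted with cumulative weight:
  x=2 (A, w=120) cum 120
  x=6 (B, w=150) cum 270  ← median
  x=9 (D, w=6) cum 276
  x=11 (C, w=200) cum 476
⇒ x* = 6
y-coordinate, sorted with cumulative weight:
  y=1 (A, w=120) cum 120
  y=4 (C, w=200) cum 320  ← median
  y=9 (B, w=150) cum 470
  y=9 (D, w=6) cum 476
⇒ y* = 4

(6, 4)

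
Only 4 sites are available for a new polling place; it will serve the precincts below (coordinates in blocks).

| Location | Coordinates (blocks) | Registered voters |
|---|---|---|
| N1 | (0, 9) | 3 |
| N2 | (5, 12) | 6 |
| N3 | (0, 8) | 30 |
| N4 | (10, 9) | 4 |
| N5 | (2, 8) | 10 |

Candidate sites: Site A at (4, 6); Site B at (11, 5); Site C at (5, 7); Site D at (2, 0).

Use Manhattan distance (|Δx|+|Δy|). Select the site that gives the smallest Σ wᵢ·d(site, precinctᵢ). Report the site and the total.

Total weighted distance at each candidate:
  Site A (4, 6): total = 319
  Site B (11, 5): total = 683
  Site C (5, 7): total = 299
  Site D (2, 0): total = 571
Minimum is at Site C with total 299 blocks.

Site C, total 299 blocks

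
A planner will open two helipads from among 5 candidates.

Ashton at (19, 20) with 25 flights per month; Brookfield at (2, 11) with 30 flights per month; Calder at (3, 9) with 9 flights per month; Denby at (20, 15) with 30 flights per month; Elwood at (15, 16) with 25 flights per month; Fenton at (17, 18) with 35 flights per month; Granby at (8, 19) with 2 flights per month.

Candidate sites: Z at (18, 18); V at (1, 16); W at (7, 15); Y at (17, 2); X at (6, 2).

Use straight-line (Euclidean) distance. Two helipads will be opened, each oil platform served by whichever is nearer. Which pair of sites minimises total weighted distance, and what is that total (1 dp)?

Evaluate every pair (each demand assigned to the nearer of the two):
  {Z, V}: total = 522.9
  {Z, W}: total = 554.4
  {Z, X}: total = 673.3
  {Z, Y}: total = 974.1
  {V, W}: total = 1508.1
  {W, Y}: total = 1547.2
  {W, X}: total = 1547.2
  {V, Y}: total = 1996.7
  {Y, X}: total = 2164.8
  {V, X}: total = 2179.8
Best pair: {Z, V} with total 522.9.

{Z, V}, total 522.9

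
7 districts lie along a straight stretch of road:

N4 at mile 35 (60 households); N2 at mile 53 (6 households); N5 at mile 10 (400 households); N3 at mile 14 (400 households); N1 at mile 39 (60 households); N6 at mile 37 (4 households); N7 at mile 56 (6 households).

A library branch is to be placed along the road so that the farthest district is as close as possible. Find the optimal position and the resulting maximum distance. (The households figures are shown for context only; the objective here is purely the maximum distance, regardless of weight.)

The 1-center on a line is the midpoint of the two extreme points: leftmost at 10, rightmost at 56.
Optimal location = (10 + 56)/2 = 33; maximum distance = (56 − 10)/2 = 23.

location 33, max distance 23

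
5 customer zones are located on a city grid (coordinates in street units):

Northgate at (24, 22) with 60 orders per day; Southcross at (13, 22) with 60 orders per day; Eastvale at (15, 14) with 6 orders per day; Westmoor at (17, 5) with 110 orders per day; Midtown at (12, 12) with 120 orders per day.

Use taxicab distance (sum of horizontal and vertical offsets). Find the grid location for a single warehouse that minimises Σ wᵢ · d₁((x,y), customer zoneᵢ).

(13, 12)

Manhattan distance separates: Σwᵢ(|x−xᵢ|+|y−yᵢ|) = Σwᵢ|x−xᵢ| + Σwᵢ|y−yᵢ|, so x and y are optimised independently as 1-D weighted medians.
Total weight W = 356; half = 178.
x-coordinate, sorted with cumulative weight:
  x=12 (Midtown, w=120) cum 120
  x=13 (Southcross, w=60) cum 180  ← median
  x=15 (Eastvale, w=6) cum 186
  x=17 (Westmoor, w=110) cum 296
  x=24 (Northgate, w=60) cum 356
⇒ x* = 13
y-coordinate, sorted with cumulative weight:
  y=5 (Westmoor, w=110) cum 110
  y=12 (Midtown, w=120) cum 230  ← median
  y=14 (Eastvale, w=6) cum 236
  y=22 (Northgate, w=60) cum 296
  y=22 (Southcross, w=60) cum 356
⇒ y* = 12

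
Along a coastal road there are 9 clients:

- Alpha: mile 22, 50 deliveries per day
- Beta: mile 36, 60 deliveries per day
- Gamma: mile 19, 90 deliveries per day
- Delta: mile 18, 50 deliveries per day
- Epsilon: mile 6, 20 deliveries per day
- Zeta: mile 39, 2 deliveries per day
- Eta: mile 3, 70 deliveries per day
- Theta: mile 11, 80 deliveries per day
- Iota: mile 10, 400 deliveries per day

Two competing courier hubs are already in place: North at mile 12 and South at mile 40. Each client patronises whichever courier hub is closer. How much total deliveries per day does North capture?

The indifferent point is the midpoint (12+40)/2 = 26; clients left of it (closer to North at 12) go to North, those right go to South.
  Eta at 3 (w=70) → North
  Epsilon at 6 (w=20) → North
  Iota at 10 (w=400) → North
  Theta at 11 (w=80) → North
  Delta at 18 (w=50) → North
  Gamma at 19 (w=90) → North
  Alpha at 22 (w=50) → North
  Beta at 36 (w=60) → South
  Zeta at 39 (w=2) → South
North captures 760; South captures 62.

760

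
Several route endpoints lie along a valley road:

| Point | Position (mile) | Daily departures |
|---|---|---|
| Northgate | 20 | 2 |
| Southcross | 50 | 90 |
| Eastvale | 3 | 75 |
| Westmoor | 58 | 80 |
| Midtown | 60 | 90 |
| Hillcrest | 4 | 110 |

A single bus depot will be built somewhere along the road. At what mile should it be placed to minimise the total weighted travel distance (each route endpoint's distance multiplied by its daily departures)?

x = 50

For a sum of weighted absolute distances on a line, the optimum is the weighted median (not the mean). Total weight W = 447; half-weight = 223.5.
Sort by position and accumulate weight:
  mile 3 (Eastvale, w=75) → cum 75
  mile 4 (Hillcrest, w=110) → cum 185
  mile 20 (Northgate, w=2) → cum 187
  mile 50 (Southcross, w=90) → cum 277  ≥ 223.5 → median here
  mile 58 (Westmoor, w=80) → cum 357
  mile 60 (Midtown, w=90) → cum 447
Optimal location: mile 50.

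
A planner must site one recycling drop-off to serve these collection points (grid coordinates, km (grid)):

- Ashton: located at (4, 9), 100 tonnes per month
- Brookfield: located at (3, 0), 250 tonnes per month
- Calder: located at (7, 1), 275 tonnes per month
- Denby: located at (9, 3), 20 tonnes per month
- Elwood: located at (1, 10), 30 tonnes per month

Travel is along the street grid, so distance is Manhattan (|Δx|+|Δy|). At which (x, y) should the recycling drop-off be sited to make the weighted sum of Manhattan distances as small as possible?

(4, 1)

Manhattan distance separates: Σwᵢ(|x−xᵢ|+|y−yᵢ|) = Σwᵢ|x−xᵢ| + Σwᵢ|y−yᵢ|, so x and y are optimised independently as 1-D weighted medians.
Total weight W = 675; half = 337.5.
x-coordinate, sorted with cumulative weight:
  x=1 (Elwood, w=30) cum 30
  x=3 (Brookfield, w=250) cum 280
  x=4 (Ashton, w=100) cum 380  ← median
  x=7 (Calder, w=275) cum 655
  x=9 (Denby, w=20) cum 675
⇒ x* = 4
y-coordinate, sorted with cumulative weight:
  y=0 (Brookfield, w=250) cum 250
  y=1 (Calder, w=275) cum 525  ← median
  y=3 (Denby, w=20) cum 545
  y=9 (Ashton, w=100) cum 645
  y=10 (Elwood, w=30) cum 675
⇒ y* = 1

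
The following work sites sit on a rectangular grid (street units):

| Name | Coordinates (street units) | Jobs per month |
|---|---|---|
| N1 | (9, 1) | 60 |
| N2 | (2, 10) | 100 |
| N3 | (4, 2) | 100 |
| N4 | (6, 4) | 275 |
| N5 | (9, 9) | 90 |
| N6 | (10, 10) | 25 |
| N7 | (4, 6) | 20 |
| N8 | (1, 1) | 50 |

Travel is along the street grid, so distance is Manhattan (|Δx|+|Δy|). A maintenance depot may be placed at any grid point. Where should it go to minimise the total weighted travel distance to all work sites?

Manhattan distance separates: Σwᵢ(|x−xᵢ|+|y−yᵢ|) = Σwᵢ|x−xᵢ| + Σwᵢ|y−yᵢ|, so x and y are optimised independently as 1-D weighted medians.
Total weight W = 720; half = 360.
x-coordinate, sorted with cumulative weight:
  x=1 (N8, w=50) cum 50
  x=2 (N2, w=100) cum 150
  x=4 (N3, w=100) cum 250
  x=4 (N7, w=20) cum 270
  x=6 (N4, w=275) cum 545  ← median
  x=9 (N1, w=60) cum 605
  x=9 (N5, w=90) cum 695
  x=10 (N6, w=25) cum 720
⇒ x* = 6
y-coordinate, sorted with cumulative weight:
  y=1 (N1, w=60) cum 60
  y=1 (N8, w=50) cum 110
  y=2 (N3, w=100) cum 210
  y=4 (N4, w=275) cum 485  ← median
  y=6 (N7, w=20) cum 505
  y=9 (N5, w=90) cum 595
  y=10 (N2, w=100) cum 695
  y=10 (N6, w=25) cum 720
⇒ y* = 4

(6, 4)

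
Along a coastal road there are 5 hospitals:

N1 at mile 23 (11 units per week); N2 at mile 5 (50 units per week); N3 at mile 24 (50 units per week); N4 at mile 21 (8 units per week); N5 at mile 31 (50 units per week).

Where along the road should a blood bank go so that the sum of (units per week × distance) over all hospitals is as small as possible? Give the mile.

For a sum of weighted absolute distances on a line, the optimum is the weighted median (not the mean). Total weight W = 169; half-weight = 84.5.
Sort by position and accumulate weight:
  mile 5 (N2, w=50) → cum 50
  mile 21 (N4, w=8) → cum 58
  mile 23 (N1, w=11) → cum 69
  mile 24 (N3, w=50) → cum 119  ≥ 84.5 → median here
  mile 31 (N5, w=50) → cum 169
Optimal location: mile 24.

x = 24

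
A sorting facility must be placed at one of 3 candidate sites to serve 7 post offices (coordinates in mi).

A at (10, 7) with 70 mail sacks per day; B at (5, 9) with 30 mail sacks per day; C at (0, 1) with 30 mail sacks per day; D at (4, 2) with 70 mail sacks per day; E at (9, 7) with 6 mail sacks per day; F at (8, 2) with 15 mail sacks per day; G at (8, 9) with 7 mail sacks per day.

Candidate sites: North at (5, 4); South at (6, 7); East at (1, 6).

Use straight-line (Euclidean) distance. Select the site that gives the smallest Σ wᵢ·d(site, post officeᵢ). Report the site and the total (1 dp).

Total weighted distance at each candidate:
  North (5, 4): total = 1014.5
  South (6, 7): total = 1097.2
  East (1, 6): total = 1509.5
Minimum is at North with total 1014.5 mi.

North, total 1014.5 mi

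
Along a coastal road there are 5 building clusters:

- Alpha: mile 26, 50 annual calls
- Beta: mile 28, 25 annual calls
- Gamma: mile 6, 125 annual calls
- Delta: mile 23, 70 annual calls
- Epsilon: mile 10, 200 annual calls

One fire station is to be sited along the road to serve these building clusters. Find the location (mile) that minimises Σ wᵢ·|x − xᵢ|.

x = 10

For a sum of weighted absolute distances on a line, the optimum is the weighted median (not the mean). Total weight W = 470; half-weight = 235.
Sort by position and accumulate weight:
  mile 6 (Gamma, w=125) → cum 125
  mile 10 (Epsilon, w=200) → cum 325  ≥ 235 → median here
  mile 23 (Delta, w=70) → cum 395
  mile 26 (Alpha, w=50) → cum 445
  mile 28 (Beta, w=25) → cum 470
Optimal location: mile 10.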